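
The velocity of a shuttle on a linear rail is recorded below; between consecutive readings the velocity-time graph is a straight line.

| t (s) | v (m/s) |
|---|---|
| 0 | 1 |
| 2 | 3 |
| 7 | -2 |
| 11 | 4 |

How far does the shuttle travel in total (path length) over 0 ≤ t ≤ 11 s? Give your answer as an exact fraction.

Distance (not displacement) is the total path length: add the absolute areas under v-t.
0–2 s: |½(1 + 3)(2)| = 4 m
2–7 s: v = 0 at t = 5 s; triangle areas 4.5 + 2 = 6.5 m
7–11 s: v = 0 at t = 25/3 s; triangle areas 4/3 + 16/3 = 20/3 m
Total distance = 103/6 m

103/6 m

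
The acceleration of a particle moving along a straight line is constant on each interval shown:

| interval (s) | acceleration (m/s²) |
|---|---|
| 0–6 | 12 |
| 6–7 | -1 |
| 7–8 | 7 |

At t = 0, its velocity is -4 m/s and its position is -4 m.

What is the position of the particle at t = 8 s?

326 m

On each constant-a segment, Δv = aΔt and Δx = v₀Δt + ½aΔt²; chain segment to segment.
0–6 s: v starts -4 m/s; Δx = -4·6 + ½·12·6² = 192 m; v ends 68 m/s.
6–7 s: v starts 68 m/s; Δx = 68·1 + ½·-1·1² = 67.5 m; v ends 67 m/s.
7–8 s: v starts 67 m/s; Δx = 67·1 + ½·7·1² = 70.5 m; v ends 74 m/s.
x(8) = -4 + Σ Δx = 326 m.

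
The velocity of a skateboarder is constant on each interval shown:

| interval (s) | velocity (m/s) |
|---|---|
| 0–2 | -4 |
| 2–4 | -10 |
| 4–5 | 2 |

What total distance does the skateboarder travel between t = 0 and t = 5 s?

Distance (not displacement) is the total path length: add the absolute areas under v-t.
0–2 s: |-4| × 2 = 8 m
2–4 s: |-10| × 2 = 20 m
4–5 s: |2| × 1 = 2 m
Total distance = 30 m

30 m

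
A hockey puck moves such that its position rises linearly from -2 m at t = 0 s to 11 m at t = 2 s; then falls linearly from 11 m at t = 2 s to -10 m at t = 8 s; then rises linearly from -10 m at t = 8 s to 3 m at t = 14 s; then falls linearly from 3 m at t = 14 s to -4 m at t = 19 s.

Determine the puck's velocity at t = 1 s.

Velocity is the slope of the x-t graph on 0–2 s: (11 − -2)/(2 − 0) = 6.5 m/s.

6.5 m/s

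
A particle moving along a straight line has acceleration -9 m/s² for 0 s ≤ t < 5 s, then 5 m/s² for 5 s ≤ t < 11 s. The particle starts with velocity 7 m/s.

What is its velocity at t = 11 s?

Δv equals the area under the a-t graph; then v = v₀ + Δv.
0–5 s: -9 × 5 = -45 m/s
5–11 s: 5 × 6 = 30 m/s
Δv = -15 m/s, so v(11) = 7 + (-15) = -8 m/s.

-8 m/s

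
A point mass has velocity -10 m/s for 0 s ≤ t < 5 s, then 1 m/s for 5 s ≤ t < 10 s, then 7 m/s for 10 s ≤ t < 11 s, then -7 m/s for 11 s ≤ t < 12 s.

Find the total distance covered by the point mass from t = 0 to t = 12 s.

69 m

Total distance travelled is ∫|v| dt — sum the magnitudes of each area piece.
0–5 s: |-10| × 5 = 50 m
5–10 s: |1| × 5 = 5 m
10–11 s: |7| × 1 = 7 m
11–12 s: |-7| × 1 = 7 m
Total distance = 69 m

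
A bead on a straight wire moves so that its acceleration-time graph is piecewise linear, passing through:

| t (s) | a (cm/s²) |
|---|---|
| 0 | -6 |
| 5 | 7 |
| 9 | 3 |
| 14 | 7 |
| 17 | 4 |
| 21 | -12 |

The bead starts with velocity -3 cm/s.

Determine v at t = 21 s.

Δv equals the area under the a-t graph; then v = v₀ + Δv.
0–5 s: ½(-6 + 7)(5) = 2.5 cm/s
5–9 s: ½(7 + 3)(4) = 20 cm/s
9–14 s: ½(3 + 7)(5) = 25 cm/s
14–17 s: ½(7 + 4)(3) = 16.5 cm/s
17–21 s: ½(4 + -12)(4) = -16 cm/s
Δv = 48 cm/s, so v(21) = -3 + (48) = 45 cm/s.

45 cm/s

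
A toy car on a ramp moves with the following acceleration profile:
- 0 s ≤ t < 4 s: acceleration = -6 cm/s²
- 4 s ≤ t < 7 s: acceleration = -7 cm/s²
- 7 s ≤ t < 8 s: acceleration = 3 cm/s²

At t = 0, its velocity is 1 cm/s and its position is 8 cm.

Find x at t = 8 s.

On each constant-a segment, Δv = aΔt and Δx = v₀Δt + ½aΔt²; chain segment to segment.
0–4 s: v starts 1 cm/s; Δx = 1·4 + ½·-6·4² = -44 cm; v ends -23 cm/s.
4–7 s: v starts -23 cm/s; Δx = -23·3 + ½·-7·3² = -100.5 cm; v ends -44 cm/s.
7–8 s: v starts -44 cm/s; Δx = -44·1 + ½·3·1² = -42.5 cm; v ends -41 cm/s.
x(8) = 8 + Σ Δx = -179 cm.

-179 cm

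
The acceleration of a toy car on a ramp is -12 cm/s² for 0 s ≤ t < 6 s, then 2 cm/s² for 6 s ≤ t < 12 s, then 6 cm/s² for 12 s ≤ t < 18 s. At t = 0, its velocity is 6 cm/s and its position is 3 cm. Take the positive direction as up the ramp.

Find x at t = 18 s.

On each constant-a segment, Δv = aΔt and Δx = v₀Δt + ½aΔt²; chain segment to segment.
0–6 s: v starts 6 cm/s; Δx = 6·6 + ½·-12·6² = -180 cm; v ends -66 cm/s.
6–12 s: v starts -66 cm/s; Δx = -66·6 + ½·2·6² = -360 cm; v ends -54 cm/s.
12–18 s: v starts -54 cm/s; Δx = -54·6 + ½·6·6² = -216 cm; v ends -18 cm/s.
x(18) = 3 + Σ Δx = -753 cm.

-753 cm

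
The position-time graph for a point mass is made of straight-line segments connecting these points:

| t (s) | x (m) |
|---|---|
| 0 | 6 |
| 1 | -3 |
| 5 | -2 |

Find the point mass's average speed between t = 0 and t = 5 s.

2 m/s

Average speed = (total path length)/(elapsed time); on a piecewise-linear x-t graph the path length is Σ|Δx|.
0–1 s: |Δx| = |-3 − 6| = 9 m
1–5 s: |Δx| = |-2 − -3| = 1 m
Total path = 10 m; average speed = 10/5 = 2 m/s.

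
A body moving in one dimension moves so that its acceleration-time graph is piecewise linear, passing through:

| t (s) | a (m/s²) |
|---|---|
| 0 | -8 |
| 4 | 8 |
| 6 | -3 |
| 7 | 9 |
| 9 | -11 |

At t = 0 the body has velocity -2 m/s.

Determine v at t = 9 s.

Δv equals the area under the a-t graph; then v = v₀ + Δv.
0–4 s: ½(-8 + 8)(4) = 0 m/s
4–6 s: ½(8 + -3)(2) = 5 m/s
6–7 s: ½(-3 + 9)(1) = 3 m/s
7–9 s: ½(9 + -11)(2) = -2 m/s
Δv = 6 m/s, so v(9) = -2 + (6) = 4 m/s.

4 m/s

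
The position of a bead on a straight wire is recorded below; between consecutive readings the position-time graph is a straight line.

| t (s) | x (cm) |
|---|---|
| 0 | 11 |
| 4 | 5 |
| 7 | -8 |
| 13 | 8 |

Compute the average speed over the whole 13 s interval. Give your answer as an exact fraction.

Average speed = (total path length)/(elapsed time); on a piecewise-linear x-t graph the path length is Σ|Δx|.
0–4 s: |Δx| = |5 − 11| = 6 cm
4–7 s: |Δx| = |-8 − 5| = 13 cm
7–13 s: |Δx| = |8 − -8| = 16 cm
Total path = 35 cm; average speed = 35/13 = 35/13 cm/s.

35/13 cm/s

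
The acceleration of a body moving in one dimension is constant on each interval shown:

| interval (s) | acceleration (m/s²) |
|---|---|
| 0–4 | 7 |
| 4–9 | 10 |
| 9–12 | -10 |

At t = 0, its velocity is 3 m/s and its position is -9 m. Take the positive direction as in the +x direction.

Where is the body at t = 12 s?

537 m

On each constant-a segment, Δv = aΔt and Δx = v₀Δt + ½aΔt²; chain segment to segment.
0–4 s: v starts 3 m/s; Δx = 3·4 + ½·7·4² = 68 m; v ends 31 m/s.
4–9 s: v starts 31 m/s; Δx = 31·5 + ½·10·5² = 280 m; v ends 81 m/s.
9–12 s: v starts 81 m/s; Δx = 81·3 + ½·-10·3² = 198 m; v ends 51 m/s.
x(12) = -9 + Σ Δx = 537 m.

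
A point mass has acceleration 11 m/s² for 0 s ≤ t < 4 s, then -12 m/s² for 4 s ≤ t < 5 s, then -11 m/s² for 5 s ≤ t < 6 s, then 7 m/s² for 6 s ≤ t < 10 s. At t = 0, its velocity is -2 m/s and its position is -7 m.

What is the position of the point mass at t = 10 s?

On each constant-a segment, Δv = aΔt and Δx = v₀Δt + ½aΔt²; chain segment to segment.
0–4 s: v starts -2 m/s; Δx = -2·4 + ½·11·4² = 80 m; v ends 42 m/s.
4–5 s: v starts 42 m/s; Δx = 42·1 + ½·-12·1² = 36 m; v ends 30 m/s.
5–6 s: v starts 30 m/s; Δx = 30·1 + ½·-11·1² = 24.5 m; v ends 19 m/s.
6–10 s: v starts 19 m/s; Δx = 19·4 + ½·7·4² = 132 m; v ends 47 m/s.
x(10) = -7 + Σ Δx = 265.5 m.

265.5 m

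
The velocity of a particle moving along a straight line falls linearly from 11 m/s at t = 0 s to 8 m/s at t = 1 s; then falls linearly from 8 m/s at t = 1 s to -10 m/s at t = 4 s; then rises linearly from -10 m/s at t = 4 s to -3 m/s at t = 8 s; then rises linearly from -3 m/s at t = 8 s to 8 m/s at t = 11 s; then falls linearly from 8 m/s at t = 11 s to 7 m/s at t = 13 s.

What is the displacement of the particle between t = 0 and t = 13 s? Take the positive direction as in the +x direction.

3 m

Net displacement equals the area under the velocity-time graph (areas below the axis count negative).
0–1 s: ½(11 + 8)(1) = 9.5 m
1–4 s: ½(8 + -10)(3) = -3 m
4–8 s: ½(-10 + -3)(4) = -26 m
8–11 s: ½(-3 + 8)(3) = 7.5 m
11–13 s: ½(8 + 7)(2) = 15 m
Net displacement = 3 m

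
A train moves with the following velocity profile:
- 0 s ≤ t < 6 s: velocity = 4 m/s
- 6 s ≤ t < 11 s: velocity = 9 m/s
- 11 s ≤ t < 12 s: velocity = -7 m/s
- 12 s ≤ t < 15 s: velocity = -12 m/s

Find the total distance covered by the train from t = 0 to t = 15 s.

Distance (not displacement) is the total path length: add the absolute areas under v-t.
0–6 s: |4| × 6 = 24 m
6–11 s: |9| × 5 = 45 m
11–12 s: |-7| × 1 = 7 m
12–15 s: |-12| × 3 = 36 m
Total distance = 112 m

112 m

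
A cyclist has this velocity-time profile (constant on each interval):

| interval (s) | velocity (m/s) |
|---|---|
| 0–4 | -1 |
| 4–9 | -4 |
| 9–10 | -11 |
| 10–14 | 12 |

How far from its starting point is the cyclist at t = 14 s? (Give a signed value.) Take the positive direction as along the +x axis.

13 m

Net displacement equals the area under the velocity-time graph (areas below the axis count negative).
0–4 s: -1 × 4 = -4 m
4–9 s: -4 × 5 = -20 m
9–10 s: -11 × 1 = -11 m
10–14 s: 12 × 4 = 48 m
Net displacement = 13 m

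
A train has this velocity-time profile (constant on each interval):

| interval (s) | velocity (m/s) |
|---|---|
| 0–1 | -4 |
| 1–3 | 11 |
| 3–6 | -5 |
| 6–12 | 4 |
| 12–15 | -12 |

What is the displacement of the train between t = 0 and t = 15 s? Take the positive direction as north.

Net displacement equals the area under the velocity-time graph (areas below the axis count negative).
0–1 s: -4 × 1 = -4 m
1–3 s: 11 × 2 = 22 m
3–6 s: -5 × 3 = -15 m
6–12 s: 4 × 6 = 24 m
12–15 s: -12 × 3 = -36 m
Net displacement = -9 m

-9 m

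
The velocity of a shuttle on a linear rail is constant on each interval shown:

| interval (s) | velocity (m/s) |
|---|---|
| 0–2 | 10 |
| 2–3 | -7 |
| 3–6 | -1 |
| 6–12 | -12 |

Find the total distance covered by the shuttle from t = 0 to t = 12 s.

Total distance travelled is ∫|v| dt — sum the magnitudes of each area piece.
0–2 s: |10| × 2 = 20 m
2–3 s: |-7| × 1 = 7 m
3–6 s: |-1| × 3 = 3 m
6–12 s: |-12| × 6 = 72 m
Total distance = 102 m

102 m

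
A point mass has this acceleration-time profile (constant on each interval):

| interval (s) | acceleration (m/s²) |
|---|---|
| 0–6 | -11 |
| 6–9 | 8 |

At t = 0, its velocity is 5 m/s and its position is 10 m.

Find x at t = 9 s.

-305 m

On each constant-a segment, Δv = aΔt and Δx = v₀Δt + ½aΔt²; chain segment to segment.
0–6 s: v starts 5 m/s; Δx = 5·6 + ½·-11·6² = -168 m; v ends -61 m/s.
6–9 s: v starts -61 m/s; Δx = -61·3 + ½·8·3² = -147 m; v ends -37 m/s.
x(9) = 10 + Σ Δx = -305 m.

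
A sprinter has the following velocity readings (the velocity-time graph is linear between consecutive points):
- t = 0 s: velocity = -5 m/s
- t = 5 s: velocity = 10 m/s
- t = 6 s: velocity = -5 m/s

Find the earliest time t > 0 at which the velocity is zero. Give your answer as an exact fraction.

t = 5/3 s

v changes sign on 0–5 s (from -5 to 10); the graph is linear there, so v = 0 at t = 0 + (5)·(5 − 0)/(10 − -5) = 5/3 s.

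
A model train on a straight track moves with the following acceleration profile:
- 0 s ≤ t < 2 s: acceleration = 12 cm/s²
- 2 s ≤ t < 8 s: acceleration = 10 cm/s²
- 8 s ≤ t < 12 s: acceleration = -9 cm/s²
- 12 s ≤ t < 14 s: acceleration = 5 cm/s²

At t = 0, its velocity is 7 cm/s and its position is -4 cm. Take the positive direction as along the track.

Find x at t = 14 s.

On each constant-a segment, Δv = aΔt and Δx = v₀Δt + ½aΔt²; chain segment to segment.
0–2 s: v starts 7 cm/s; Δx = 7·2 + ½·12·2² = 38 cm; v ends 31 cm/s.
2–8 s: v starts 31 cm/s; Δx = 31·6 + ½·10·6² = 366 cm; v ends 91 cm/s.
8–12 s: v starts 91 cm/s; Δx = 91·4 + ½·-9·4² = 292 cm; v ends 55 cm/s.
12–14 s: v starts 55 cm/s; Δx = 55·2 + ½·5·2² = 120 cm; v ends 65 cm/s.
x(14) = -4 + Σ Δx = 812 cm.

812 cm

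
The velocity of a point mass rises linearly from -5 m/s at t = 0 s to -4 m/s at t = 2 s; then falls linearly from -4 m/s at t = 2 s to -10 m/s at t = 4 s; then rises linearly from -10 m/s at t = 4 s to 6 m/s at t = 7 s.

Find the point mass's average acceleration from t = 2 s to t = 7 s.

Average acceleration = Δv/Δt = (6 − -4)/(7 − 2) = 2 m/s².

2 m/s²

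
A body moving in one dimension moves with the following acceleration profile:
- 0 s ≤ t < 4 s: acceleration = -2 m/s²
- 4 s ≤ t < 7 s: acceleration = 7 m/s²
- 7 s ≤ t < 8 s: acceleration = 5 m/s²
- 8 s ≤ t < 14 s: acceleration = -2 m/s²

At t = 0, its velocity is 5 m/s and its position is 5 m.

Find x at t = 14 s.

On each constant-a segment, Δv = aΔt and Δx = v₀Δt + ½aΔt²; chain segment to segment.
0–4 s: v starts 5 m/s; Δx = 5·4 + ½·-2·4² = 4 m; v ends -3 m/s.
4–7 s: v starts -3 m/s; Δx = -3·3 + ½·7·3² = 22.5 m; v ends 18 m/s.
7–8 s: v starts 18 m/s; Δx = 18·1 + ½·5·1² = 20.5 m; v ends 23 m/s.
8–14 s: v starts 23 m/s; Δx = 23·6 + ½·-2·6² = 102 m; v ends 11 m/s.
x(14) = 5 + Σ Δx = 154 m.

154 m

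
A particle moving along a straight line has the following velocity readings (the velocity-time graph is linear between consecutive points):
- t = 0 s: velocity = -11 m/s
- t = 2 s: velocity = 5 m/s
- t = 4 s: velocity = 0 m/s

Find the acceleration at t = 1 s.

8 m/s²

Acceleration is the slope of the v-t graph on 0–2 s: (5 − -11)/(2 − 0) = 8 m/s².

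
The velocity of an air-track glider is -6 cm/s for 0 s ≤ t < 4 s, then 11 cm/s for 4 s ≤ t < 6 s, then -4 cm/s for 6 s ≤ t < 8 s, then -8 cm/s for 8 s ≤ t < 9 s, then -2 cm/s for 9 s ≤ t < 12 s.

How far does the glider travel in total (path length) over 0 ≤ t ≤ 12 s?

Distance (not displacement) is the total path length: add the absolute areas under v-t.
0–4 s: |-6| × 4 = 24 cm
4–6 s: |11| × 2 = 22 cm
6–8 s: |-4| × 2 = 8 cm
8–9 s: |-8| × 1 = 8 cm
9–12 s: |-2| × 3 = 6 cm
Total distance = 68 cm

68 cm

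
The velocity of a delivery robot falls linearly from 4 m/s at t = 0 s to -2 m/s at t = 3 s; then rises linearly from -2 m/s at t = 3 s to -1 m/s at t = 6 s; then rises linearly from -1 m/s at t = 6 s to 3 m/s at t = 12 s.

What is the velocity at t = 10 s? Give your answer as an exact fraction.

5/3 m/s

On 6–12 s the graph is linear from -1 to 3 m/s: v(10) = -1 + (3 − -1)·(10 − 6)/(12 − 6) = 5/3 m/s.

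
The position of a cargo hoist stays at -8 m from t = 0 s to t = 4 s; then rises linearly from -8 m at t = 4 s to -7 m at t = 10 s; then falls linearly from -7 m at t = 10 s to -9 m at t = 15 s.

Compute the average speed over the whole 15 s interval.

0.2 m/s

Average speed = (total path length)/(elapsed time); on a piecewise-linear x-t graph the path length is Σ|Δx|.
0–4 s: |Δx| = |-8 − -8| = 0 m
4–10 s: |Δx| = |-7 − -8| = 1 m
10–15 s: |Δx| = |-9 − -7| = 2 m
Total path = 3 m; average speed = 3/15 = 0.2 m/s.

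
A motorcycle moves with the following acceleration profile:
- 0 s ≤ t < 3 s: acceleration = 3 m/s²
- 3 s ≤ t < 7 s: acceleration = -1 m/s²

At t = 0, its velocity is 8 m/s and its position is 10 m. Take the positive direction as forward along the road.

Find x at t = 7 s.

On each constant-a segment, Δv = aΔt and Δx = v₀Δt + ½aΔt²; chain segment to segment.
0–3 s: v starts 8 m/s; Δx = 8·3 + ½·3·3² = 37.5 m; v ends 17 m/s.
3–7 s: v starts 17 m/s; Δx = 17·4 + ½·-1·4² = 60 m; v ends 13 m/s.
x(7) = 10 + Σ Δx = 107.5 m.

107.5 m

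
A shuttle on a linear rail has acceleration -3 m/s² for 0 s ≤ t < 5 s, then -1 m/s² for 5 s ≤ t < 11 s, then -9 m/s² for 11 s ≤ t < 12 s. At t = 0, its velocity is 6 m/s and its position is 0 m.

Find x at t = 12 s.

-99 m

On each constant-a segment, Δv = aΔt and Δx = v₀Δt + ½aΔt²; chain segment to segment.
0–5 s: v starts 6 m/s; Δx = 6·5 + ½·-3·5² = -7.5 m; v ends -9 m/s.
5–11 s: v starts -9 m/s; Δx = -9·6 + ½·-1·6² = -72 m; v ends -15 m/s.
11–12 s: v starts -15 m/s; Δx = -15·1 + ½·-9·1² = -19.5 m; v ends -24 m/s.
x(12) = 0 + Σ Δx = -99 m.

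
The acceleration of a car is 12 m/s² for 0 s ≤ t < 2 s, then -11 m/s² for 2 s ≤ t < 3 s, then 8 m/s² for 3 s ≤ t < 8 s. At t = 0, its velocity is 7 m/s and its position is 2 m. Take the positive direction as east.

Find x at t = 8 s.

On each constant-a segment, Δv = aΔt and Δx = v₀Δt + ½aΔt²; chain segment to segment.
0–2 s: v starts 7 m/s; Δx = 7·2 + ½·12·2² = 38 m; v ends 31 m/s.
2–3 s: v starts 31 m/s; Δx = 31·1 + ½·-11·1² = 25.5 m; v ends 20 m/s.
3–8 s: v starts 20 m/s; Δx = 20·5 + ½·8·5² = 200 m; v ends 60 m/s.
x(8) = 2 + Σ Δx = 265.5 m.

265.5 m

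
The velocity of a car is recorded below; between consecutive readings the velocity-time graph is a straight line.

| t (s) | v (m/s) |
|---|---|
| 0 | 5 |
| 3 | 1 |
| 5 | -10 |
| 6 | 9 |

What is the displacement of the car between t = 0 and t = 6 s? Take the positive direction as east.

Displacement is the signed area under the v-t curve.
0–3 s: ½(5 + 1)(3) = 9 m
3–5 s: ½(1 + -10)(2) = -9 m
5–6 s: ½(-10 + 9)(1) = -0.5 m
Net displacement = -0.5 m

-0.5 m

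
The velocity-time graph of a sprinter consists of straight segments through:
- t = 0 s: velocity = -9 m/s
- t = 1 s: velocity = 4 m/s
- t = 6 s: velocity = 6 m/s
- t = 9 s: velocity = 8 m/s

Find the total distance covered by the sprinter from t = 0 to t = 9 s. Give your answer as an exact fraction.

1293/26 m

Total distance travelled is ∫|v| dt — sum the magnitudes of each area piece.
0–1 s: v = 0 at t = 9/13 s; triangle areas 81/26 + 8/13 = 97/26 m
1–6 s: |½(4 + 6)(5)| = 25 m
6–9 s: |½(6 + 8)(3)| = 21 m
Total distance = 1293/26 m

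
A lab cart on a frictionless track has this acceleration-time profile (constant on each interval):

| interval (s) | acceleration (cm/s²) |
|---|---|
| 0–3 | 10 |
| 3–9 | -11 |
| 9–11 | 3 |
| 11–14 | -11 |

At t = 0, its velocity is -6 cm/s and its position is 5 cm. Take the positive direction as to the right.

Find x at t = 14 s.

-257.5 cm

On each constant-a segment, Δv = aΔt and Δx = v₀Δt + ½aΔt²; chain segment to segment.
0–3 s: v starts -6 cm/s; Δx = -6·3 + ½·10·3² = 27 cm; v ends 24 cm/s.
3–9 s: v starts 24 cm/s; Δx = 24·6 + ½·-11·6² = -54 cm; v ends -42 cm/s.
9–11 s: v starts -42 cm/s; Δx = -42·2 + ½·3·2² = -78 cm; v ends -36 cm/s.
11–14 s: v starts -36 cm/s; Δx = -36·3 + ½·-11·3² = -157.5 cm; v ends -69 cm/s.
x(14) = 5 + Σ Δx = -257.5 cm.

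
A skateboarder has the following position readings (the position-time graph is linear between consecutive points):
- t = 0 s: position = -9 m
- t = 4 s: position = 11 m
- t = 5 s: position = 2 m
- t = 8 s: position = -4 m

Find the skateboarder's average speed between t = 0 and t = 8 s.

4.375 m/s

Average speed = (total path length)/(elapsed time); on a piecewise-linear x-t graph the path length is Σ|Δx|.
0–4 s: |Δx| = |11 − -9| = 20 m
4–5 s: |Δx| = |2 − 11| = 9 m
5–8 s: |Δx| = |-4 − 2| = 6 m
Total path = 35 m; average speed = 35/8 = 4.375 m/s.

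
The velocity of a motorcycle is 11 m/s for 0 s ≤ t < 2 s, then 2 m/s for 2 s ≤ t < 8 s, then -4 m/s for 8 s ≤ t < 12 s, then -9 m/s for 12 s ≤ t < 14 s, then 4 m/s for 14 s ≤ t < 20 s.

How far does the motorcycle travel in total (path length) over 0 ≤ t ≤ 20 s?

Total distance travelled is ∫|v| dt — sum the magnitudes of each area piece.
0–2 s: |11| × 2 = 22 m
2–8 s: |2| × 6 = 12 m
8–12 s: |-4| × 4 = 16 m
12–14 s: |-9| × 2 = 18 m
14–20 s: |4| × 6 = 24 m
Total distance = 92 m

92 m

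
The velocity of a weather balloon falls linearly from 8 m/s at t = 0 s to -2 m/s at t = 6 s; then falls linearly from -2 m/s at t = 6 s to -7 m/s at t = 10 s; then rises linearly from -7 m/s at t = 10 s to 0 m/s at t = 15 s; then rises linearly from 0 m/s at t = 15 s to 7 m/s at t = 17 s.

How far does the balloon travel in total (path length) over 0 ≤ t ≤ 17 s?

Distance (not displacement) is the total path length: add the absolute areas under v-t.
0–6 s: v = 0 at t = 4.8 s; triangle areas 19.2 + 1.2 = 20.4 m
6–10 s: |½(-2 + -7)(4)| = 18 m
10–15 s: |½(-7 + 0)(5)| = 17.5 m
15–17 s: |½(0 + 7)(2)| = 7 m
Total distance = 62.9 m

62.9 m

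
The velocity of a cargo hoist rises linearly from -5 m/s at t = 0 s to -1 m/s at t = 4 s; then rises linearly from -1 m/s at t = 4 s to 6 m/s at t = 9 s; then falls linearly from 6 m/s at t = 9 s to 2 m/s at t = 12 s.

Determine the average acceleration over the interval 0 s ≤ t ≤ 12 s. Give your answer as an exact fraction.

7/12 m/s²

Average acceleration = Δv/Δt = (2 − -5)/(12 − 0) = 7/12 m/s².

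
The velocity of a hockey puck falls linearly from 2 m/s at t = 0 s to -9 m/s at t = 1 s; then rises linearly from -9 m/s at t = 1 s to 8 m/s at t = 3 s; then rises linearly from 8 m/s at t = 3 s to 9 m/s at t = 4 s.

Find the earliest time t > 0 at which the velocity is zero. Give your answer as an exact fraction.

v changes sign on 0–1 s (from 2 to -9); the graph is linear there, so v = 0 at t = 0 + (-2)·(1 − 0)/(-9 − 2) = 2/11 s.

t = 2/11 s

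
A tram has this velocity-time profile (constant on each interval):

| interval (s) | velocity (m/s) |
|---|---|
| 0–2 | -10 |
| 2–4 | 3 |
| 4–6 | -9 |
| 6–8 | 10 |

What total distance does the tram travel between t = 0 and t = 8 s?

Total distance travelled is ∫|v| dt — sum the magnitudes of each area piece.
0–2 s: |-10| × 2 = 20 m
2–4 s: |3| × 2 = 6 m
4–6 s: |-9| × 2 = 18 m
6–8 s: |10| × 2 = 20 m
Total distance = 64 m

64 m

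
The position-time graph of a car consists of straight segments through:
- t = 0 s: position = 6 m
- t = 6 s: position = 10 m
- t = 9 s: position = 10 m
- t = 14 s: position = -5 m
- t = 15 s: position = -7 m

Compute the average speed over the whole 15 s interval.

1.4 m/s

Average speed = (total path length)/(elapsed time); on a piecewise-linear x-t graph the path length is Σ|Δx|.
0–6 s: |Δx| = |10 − 6| = 4 m
6–9 s: |Δx| = |10 − 10| = 0 m
9–14 s: |Δx| = |-5 − 10| = 15 m
14–15 s: |Δx| = |-7 − -5| = 2 m
Total path = 21 m; average speed = 21/15 = 1.4 m/s.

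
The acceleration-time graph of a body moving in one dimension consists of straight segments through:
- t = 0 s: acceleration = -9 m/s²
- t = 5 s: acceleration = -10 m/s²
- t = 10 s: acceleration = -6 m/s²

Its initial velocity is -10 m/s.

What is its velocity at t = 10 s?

-97.5 m/s

Δv equals the area under the a-t graph; then v = v₀ + Δv.
0–5 s: ½(-9 + -10)(5) = -47.5 m/s
5–10 s: ½(-10 + -6)(5) = -40 m/s
Δv = -87.5 m/s, so v(10) = -10 + (-87.5) = -97.5 m/s.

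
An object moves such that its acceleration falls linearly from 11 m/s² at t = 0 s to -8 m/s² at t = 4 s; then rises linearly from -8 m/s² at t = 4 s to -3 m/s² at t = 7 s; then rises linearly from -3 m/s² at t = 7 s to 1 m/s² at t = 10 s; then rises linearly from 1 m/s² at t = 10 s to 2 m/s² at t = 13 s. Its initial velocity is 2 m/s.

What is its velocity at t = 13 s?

Δv equals the area under the a-t graph; then v = v₀ + Δv.
0–4 s: ½(11 + -8)(4) = 6 m/s
4–7 s: ½(-8 + -3)(3) = -16.5 m/s
7–10 s: ½(-3 + 1)(3) = -3 m/s
10–13 s: ½(1 + 2)(3) = 4.5 m/s
Δv = -9 m/s, so v(13) = 2 + (-9) = -7 m/s.

-7 m/s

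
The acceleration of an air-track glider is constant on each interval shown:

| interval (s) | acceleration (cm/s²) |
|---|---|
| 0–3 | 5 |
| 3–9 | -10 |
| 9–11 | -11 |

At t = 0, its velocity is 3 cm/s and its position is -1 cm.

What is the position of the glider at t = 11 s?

-147.5 cm

On each constant-a segment, Δv = aΔt and Δx = v₀Δt + ½aΔt²; chain segment to segment.
0–3 s: v starts 3 cm/s; Δx = 3·3 + ½·5·3² = 31.5 cm; v ends 18 cm/s.
3–9 s: v starts 18 cm/s; Δx = 18·6 + ½·-10·6² = -72 cm; v ends -42 cm/s.
9–11 s: v starts -42 cm/s; Δx = -42·2 + ½·-11·2² = -106 cm; v ends -64 cm/s.
x(11) = -1 + Σ Δx = -147.5 cm.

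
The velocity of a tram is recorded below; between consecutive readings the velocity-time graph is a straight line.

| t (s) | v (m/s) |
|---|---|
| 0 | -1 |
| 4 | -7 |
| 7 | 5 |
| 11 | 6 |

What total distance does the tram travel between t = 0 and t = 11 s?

Total distance travelled is ∫|v| dt — sum the magnitudes of each area piece.
0–4 s: |½(-1 + -7)(4)| = 16 m
4–7 s: v = 0 at t = 5.75 s; triangle areas 6.125 + 3.125 = 9.25 m
7–11 s: |½(5 + 6)(4)| = 22 m
Total distance = 47.25 m

47.25 m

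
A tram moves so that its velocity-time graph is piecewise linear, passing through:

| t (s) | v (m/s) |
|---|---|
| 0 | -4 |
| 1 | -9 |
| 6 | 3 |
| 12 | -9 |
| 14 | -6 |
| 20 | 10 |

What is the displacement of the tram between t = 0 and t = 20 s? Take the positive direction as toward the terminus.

Displacement is the signed area under the v-t curve.
0–1 s: ½(-4 + -9)(1) = -6.5 m
1–6 s: ½(-9 + 3)(5) = -15 m
6–12 s: ½(3 + -9)(6) = -18 m
12–14 s: ½(-9 + -6)(2) = -15 m
14–20 s: ½(-6 + 10)(6) = 12 m
Net displacement = -42.5 m

-42.5 m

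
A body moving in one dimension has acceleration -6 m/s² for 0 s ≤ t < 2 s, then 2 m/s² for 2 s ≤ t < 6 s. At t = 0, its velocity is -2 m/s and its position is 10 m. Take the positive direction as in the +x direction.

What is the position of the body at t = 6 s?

On each constant-a segment, Δv = aΔt and Δx = v₀Δt + ½aΔt²; chain segment to segment.
0–2 s: v starts -2 m/s; Δx = -2·2 + ½·-6·2² = -16 m; v ends -14 m/s.
2–6 s: v starts -14 m/s; Δx = -14·4 + ½·2·4² = -40 m; v ends -6 m/s.
x(6) = 10 + Σ Δx = -46 m.

-46 m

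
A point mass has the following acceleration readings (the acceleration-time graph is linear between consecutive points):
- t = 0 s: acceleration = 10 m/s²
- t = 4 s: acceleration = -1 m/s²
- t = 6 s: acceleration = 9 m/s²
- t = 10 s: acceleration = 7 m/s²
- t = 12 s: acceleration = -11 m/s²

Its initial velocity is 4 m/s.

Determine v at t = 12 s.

58 m/s

Δv equals the area under the a-t graph; then v = v₀ + Δv.
0–4 s: ½(10 + -1)(4) = 18 m/s
4–6 s: ½(-1 + 9)(2) = 8 m/s
6–10 s: ½(9 + 7)(4) = 32 m/s
10–12 s: ½(7 + -11)(2) = -4 m/s
Δv = 54 m/s, so v(12) = 4 + (54) = 58 m/s.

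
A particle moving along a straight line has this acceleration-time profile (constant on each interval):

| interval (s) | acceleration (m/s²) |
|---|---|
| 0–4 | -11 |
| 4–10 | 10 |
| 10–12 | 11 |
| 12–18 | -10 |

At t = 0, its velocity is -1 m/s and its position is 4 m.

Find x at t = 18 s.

On each constant-a segment, Δv = aΔt and Δx = v₀Δt + ½aΔt²; chain segment to segment.
0–4 s: v starts -1 m/s; Δx = -1·4 + ½·-11·4² = -92 m; v ends -45 m/s.
4–10 s: v starts -45 m/s; Δx = -45·6 + ½·10·6² = -90 m; v ends 15 m/s.
10–12 s: v starts 15 m/s; Δx = 15·2 + ½·11·2² = 52 m; v ends 37 m/s.
12–18 s: v starts 37 m/s; Δx = 37·6 + ½·-10·6² = 42 m; v ends -23 m/s.
x(18) = 4 + Σ Δx = -84 m.

-84 m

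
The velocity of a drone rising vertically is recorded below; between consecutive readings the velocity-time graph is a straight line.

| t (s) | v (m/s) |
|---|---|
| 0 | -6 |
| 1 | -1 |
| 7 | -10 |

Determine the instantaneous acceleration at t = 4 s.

Acceleration is the slope of the v-t graph on 1–7 s: (-10 − -1)/(7 − 1) = -1.5 m/s².

-1.5 m/s²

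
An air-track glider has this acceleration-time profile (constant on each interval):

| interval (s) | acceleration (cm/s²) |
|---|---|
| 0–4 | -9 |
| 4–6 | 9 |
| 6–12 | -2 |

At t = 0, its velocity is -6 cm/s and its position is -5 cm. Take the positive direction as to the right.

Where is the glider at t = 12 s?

On each constant-a segment, Δv = aΔt and Δx = v₀Δt + ½aΔt²; chain segment to segment.
0–4 s: v starts -6 cm/s; Δx = -6·4 + ½·-9·4² = -96 cm; v ends -42 cm/s.
4–6 s: v starts -42 cm/s; Δx = -42·2 + ½·9·2² = -66 cm; v ends -24 cm/s.
6–12 s: v starts -24 cm/s; Δx = -24·6 + ½·-2·6² = -180 cm; v ends -36 cm/s.
x(12) = -5 + Σ Δx = -347 cm.

-347 cm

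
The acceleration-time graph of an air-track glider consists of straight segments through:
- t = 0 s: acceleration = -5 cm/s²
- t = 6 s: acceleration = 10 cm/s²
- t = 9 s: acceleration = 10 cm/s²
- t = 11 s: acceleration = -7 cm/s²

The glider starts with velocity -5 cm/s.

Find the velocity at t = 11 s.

Δv equals the area under the a-t graph; then v = v₀ + Δv.
0–6 s: ½(-5 + 10)(6) = 15 cm/s
6–9 s: 10 × 3 = 30 cm/s
9–11 s: ½(10 + -7)(2) = 3 cm/s
Δv = 48 cm/s, so v(11) = -5 + (48) = 43 cm/s.

43 cm/s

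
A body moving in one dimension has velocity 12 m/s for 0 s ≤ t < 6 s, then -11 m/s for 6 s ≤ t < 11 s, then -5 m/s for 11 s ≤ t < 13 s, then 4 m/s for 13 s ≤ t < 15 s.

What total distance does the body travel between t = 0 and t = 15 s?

145 m

Total distance travelled is ∫|v| dt — sum the magnitudes of each area piece.
0–6 s: |12| × 6 = 72 m
6–11 s: |-11| × 5 = 55 m
11–13 s: |-5| × 2 = 10 m
13–15 s: |4| × 2 = 8 m
Total distance = 145 m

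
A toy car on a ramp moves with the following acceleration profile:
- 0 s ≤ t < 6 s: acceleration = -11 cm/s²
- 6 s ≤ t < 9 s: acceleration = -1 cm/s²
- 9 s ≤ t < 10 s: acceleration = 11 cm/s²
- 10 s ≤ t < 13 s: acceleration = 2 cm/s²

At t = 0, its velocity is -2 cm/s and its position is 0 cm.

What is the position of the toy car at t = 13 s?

-655 cm

On each constant-a segment, Δv = aΔt and Δx = v₀Δt + ½aΔt²; chain segment to segment.
0–6 s: v starts -2 cm/s; Δx = -2·6 + ½·-11·6² = -210 cm; v ends -68 cm/s.
6–9 s: v starts -68 cm/s; Δx = -68·3 + ½·-1·3² = -208.5 cm; v ends -71 cm/s.
9–10 s: v starts -71 cm/s; Δx = -71·1 + ½·11·1² = -65.5 cm; v ends -60 cm/s.
10–13 s: v starts -60 cm/s; Δx = -60·3 + ½·2·3² = -171 cm; v ends -54 cm/s.
x(13) = 0 + Σ Δx = -655 cm.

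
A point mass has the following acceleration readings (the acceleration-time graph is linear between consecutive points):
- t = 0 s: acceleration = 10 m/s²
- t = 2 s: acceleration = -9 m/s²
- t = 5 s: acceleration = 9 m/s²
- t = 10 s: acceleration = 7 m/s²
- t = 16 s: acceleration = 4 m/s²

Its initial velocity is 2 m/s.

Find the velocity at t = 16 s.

Δv equals the area under the a-t graph; then v = v₀ + Δv.
0–2 s: ½(10 + -9)(2) = 1 m/s
2–5 s: ½(-9 + 9)(3) = 0 m/s
5–10 s: ½(9 + 7)(5) = 40 m/s
10–16 s: ½(7 + 4)(6) = 33 m/s
Δv = 74 m/s, so v(16) = 2 + (74) = 76 m/s.

76 m/s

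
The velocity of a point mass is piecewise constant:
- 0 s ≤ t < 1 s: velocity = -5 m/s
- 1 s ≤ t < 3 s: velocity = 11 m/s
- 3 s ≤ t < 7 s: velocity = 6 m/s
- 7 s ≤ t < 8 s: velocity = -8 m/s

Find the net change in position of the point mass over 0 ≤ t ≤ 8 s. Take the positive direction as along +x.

Displacement is the signed area under the v-t curve.
0–1 s: -5 × 1 = -5 m
1–3 s: 11 × 2 = 22 m
3–7 s: 6 × 4 = 24 m
7–8 s: -8 × 1 = -8 m
Net displacement = 33 m

33 m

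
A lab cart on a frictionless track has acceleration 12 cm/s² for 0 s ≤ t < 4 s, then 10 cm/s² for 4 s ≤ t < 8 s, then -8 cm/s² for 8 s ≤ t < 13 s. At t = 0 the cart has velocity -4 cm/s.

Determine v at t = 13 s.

Δv equals the area under the a-t graph; then v = v₀ + Δv.
0–4 s: 12 × 4 = 48 cm/s
4–8 s: 10 × 4 = 40 cm/s
8–13 s: -8 × 5 = -40 cm/s
Δv = 48 cm/s, so v(13) = -4 + (48) = 44 cm/s.

44 cm/s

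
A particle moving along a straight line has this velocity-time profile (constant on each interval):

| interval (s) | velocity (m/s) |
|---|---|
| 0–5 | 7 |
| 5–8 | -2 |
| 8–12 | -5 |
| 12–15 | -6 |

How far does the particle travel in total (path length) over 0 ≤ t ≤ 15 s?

Total distance travelled is ∫|v| dt — sum the magnitudes of each area piece.
0–5 s: |7| × 5 = 35 m
5–8 s: |-2| × 3 = 6 m
8–12 s: |-5| × 4 = 20 m
12–15 s: |-6| × 3 = 18 m
Total distance = 79 m

79 m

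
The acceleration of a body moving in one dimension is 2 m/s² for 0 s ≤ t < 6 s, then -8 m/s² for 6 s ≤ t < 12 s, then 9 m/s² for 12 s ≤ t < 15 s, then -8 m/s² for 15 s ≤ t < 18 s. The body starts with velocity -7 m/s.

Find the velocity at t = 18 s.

Δv equals the area under the a-t graph; then v = v₀ + Δv.
0–6 s: 2 × 6 = 12 m/s
6–12 s: -8 × 6 = -48 m/s
12–15 s: 9 × 3 = 27 m/s
15–18 s: -8 × 3 = -24 m/s
Δv = -33 m/s, so v(18) = -7 + (-33) = -40 m/s.

-40 m/s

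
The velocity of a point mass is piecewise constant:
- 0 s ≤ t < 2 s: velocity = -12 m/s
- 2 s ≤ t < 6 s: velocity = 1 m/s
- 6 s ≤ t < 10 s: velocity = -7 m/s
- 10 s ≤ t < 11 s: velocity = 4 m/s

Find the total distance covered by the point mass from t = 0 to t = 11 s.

Total distance travelled is ∫|v| dt — sum the magnitudes of each area piece.
0–2 s: |-12| × 2 = 24 m
2–6 s: |1| × 4 = 4 m
6–10 s: |-7| × 4 = 28 m
10–11 s: |4| × 1 = 4 m
Total distance = 60 m

60 m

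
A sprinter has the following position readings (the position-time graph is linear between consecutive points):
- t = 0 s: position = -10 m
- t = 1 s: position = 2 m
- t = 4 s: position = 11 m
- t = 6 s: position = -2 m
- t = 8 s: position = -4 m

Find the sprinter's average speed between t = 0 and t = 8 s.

4.5 m/s

Average speed = (total path length)/(elapsed time); on a piecewise-linear x-t graph the path length is Σ|Δx|.
0–1 s: |Δx| = |2 − -10| = 12 m
1–4 s: |Δx| = |11 − 2| = 9 m
4–6 s: |Δx| = |-2 − 11| = 13 m
6–8 s: |Δx| = |-4 − -2| = 2 m
Total path = 36 m; average speed = 36/8 = 4.5 m/s.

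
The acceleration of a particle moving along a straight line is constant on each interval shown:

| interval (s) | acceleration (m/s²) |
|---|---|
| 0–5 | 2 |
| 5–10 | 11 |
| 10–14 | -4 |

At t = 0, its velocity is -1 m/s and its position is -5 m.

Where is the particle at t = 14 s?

On each constant-a segment, Δv = aΔt and Δx = v₀Δt + ½aΔt²; chain segment to segment.
0–5 s: v starts -1 m/s; Δx = -1·5 + ½·2·5² = 20 m; v ends 9 m/s.
5–10 s: v starts 9 m/s; Δx = 9·5 + ½·11·5² = 182.5 m; v ends 64 m/s.
10–14 s: v starts 64 m/s; Δx = 64·4 + ½·-4·4² = 224 m; v ends 48 m/s.
x(14) = -5 + Σ Δx = 421.5 m.

421.5 m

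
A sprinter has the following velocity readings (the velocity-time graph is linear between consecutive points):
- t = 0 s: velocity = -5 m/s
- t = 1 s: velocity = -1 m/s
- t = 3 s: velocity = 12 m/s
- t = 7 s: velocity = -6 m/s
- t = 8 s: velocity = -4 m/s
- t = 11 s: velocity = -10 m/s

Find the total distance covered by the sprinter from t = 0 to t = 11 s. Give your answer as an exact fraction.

Total distance travelled is ∫|v| dt — sum the magnitudes of each area piece.
0–1 s: |½(-5 + -1)(1)| = 3 m
1–3 s: v = 0 at t = 15/13 s; triangle areas 1/13 + 144/13 = 145/13 m
3–7 s: v = 0 at t = 17/3 s; triangle areas 16 + 4 = 20 m
7–8 s: |½(-6 + -4)(1)| = 5 m
8–11 s: |½(-4 + -10)(3)| = 21 m
Total distance = 782/13 m

782/13 m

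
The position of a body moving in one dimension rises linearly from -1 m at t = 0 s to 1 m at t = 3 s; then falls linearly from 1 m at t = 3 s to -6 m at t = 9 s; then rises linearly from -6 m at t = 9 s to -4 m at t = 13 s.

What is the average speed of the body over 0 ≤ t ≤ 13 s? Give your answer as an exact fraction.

Average speed = (total path length)/(elapsed time); on a piecewise-linear x-t graph the path length is Σ|Δx|.
0–3 s: |Δx| = |1 − -1| = 2 m
3–9 s: |Δx| = |-6 − 1| = 7 m
9–13 s: |Δx| = |-4 − -6| = 2 m
Total path = 11 m; average speed = 11/13 = 11/13 m/s.

11/13 m/s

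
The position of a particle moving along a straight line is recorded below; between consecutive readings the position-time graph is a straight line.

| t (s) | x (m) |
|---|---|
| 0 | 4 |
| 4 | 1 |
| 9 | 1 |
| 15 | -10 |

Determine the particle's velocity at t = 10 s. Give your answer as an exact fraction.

Velocity is the slope of the x-t graph on 9–15 s: (-10 − 1)/(15 − 9) = -11/6 m/s.

-11/6 m/s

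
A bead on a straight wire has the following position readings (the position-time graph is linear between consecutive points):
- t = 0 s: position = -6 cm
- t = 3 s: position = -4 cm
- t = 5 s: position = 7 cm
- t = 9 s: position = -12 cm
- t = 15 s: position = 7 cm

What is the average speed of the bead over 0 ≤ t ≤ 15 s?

Average speed = (total path length)/(elapsed time); on a piecewise-linear x-t graph the path length is Σ|Δx|.
0–3 s: |Δx| = |-4 − -6| = 2 cm
3–5 s: |Δx| = |7 − -4| = 11 cm
5–9 s: |Δx| = |-12 − 7| = 19 cm
9–15 s: |Δx| = |7 − -12| = 19 cm
Total path = 51 cm; average speed = 51/15 = 3.4 cm/s.

3.4 cm/s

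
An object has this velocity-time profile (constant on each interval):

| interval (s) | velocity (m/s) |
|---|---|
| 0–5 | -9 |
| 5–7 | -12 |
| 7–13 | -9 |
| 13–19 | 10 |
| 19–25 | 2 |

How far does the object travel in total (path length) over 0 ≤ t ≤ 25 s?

Total distance travelled is ∫|v| dt — sum the magnitudes of each area piece.
0–5 s: |-9| × 5 = 45 m
5–7 s: |-12| × 2 = 24 m
7–13 s: |-9| × 6 = 54 m
13–19 s: |10| × 6 = 60 m
19–25 s: |2| × 6 = 12 m
Total distance = 195 m

195 m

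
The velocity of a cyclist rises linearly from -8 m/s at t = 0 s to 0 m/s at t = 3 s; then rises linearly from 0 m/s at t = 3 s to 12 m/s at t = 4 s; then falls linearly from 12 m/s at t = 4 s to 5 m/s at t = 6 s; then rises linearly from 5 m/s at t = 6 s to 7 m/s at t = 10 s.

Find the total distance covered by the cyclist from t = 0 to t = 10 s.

Total distance travelled is ∫|v| dt — sum the magnitudes of each area piece.
0–3 s: |½(-8 + 0)(3)| = 12 m
3–4 s: |½(0 + 12)(1)| = 6 m
4–6 s: |½(12 + 5)(2)| = 17 m
6–10 s: |½(5 + 7)(4)| = 24 m
Total distance = 59 m

59 m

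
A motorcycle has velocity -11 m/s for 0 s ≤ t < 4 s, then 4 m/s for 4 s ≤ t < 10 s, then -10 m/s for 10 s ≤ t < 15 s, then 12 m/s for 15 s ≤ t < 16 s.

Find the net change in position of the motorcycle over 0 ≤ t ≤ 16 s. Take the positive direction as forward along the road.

Displacement is the signed area under the v-t curve.
0–4 s: -11 × 4 = -44 m
4–10 s: 4 × 6 = 24 m
10–15 s: -10 × 5 = -50 m
15–16 s: 12 × 1 = 12 m
Net displacement = -58 m

-58 m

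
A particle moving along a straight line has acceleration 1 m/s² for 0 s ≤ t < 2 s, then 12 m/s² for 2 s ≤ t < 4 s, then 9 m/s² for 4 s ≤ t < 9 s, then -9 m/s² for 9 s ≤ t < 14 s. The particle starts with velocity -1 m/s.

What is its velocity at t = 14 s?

25 m/s

Δv equals the area under the a-t graph; then v = v₀ + Δv.
0–2 s: 1 × 2 = 2 m/s
2–4 s: 12 × 2 = 24 m/s
4–9 s: 9 × 5 = 45 m/s
9–14 s: -9 × 5 = -45 m/s
Δv = 26 m/s, so v(14) = -1 + (26) = 25 m/s.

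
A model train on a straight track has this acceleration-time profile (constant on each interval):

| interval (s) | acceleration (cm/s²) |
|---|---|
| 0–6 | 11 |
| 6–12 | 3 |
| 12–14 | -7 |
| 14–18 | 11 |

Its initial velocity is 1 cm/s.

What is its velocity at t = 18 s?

115 cm/s

Δv equals the area under the a-t graph; then v = v₀ + Δv.
0–6 s: 11 × 6 = 66 cm/s
6–12 s: 3 × 6 = 18 cm/s
12–14 s: -7 × 2 = -14 cm/s
14–18 s: 11 × 4 = 44 cm/s
Δv = 114 cm/s, so v(18) = 1 + (114) = 115 cm/s.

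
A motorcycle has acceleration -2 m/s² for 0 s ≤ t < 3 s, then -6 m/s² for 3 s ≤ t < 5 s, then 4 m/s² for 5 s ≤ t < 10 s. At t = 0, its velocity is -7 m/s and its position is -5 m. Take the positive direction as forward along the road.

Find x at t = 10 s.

-148 m

On each constant-a segment, Δv = aΔt and Δx = v₀Δt + ½aΔt²; chain segment to segment.
0–3 s: v starts -7 m/s; Δx = -7·3 + ½·-2·3² = -30 m; v ends -13 m/s.
3–5 s: v starts -13 m/s; Δx = -13·2 + ½·-6·2² = -38 m; v ends -25 m/s.
5–10 s: v starts -25 m/s; Δx = -25·5 + ½·4·5² = -75 m; v ends -5 m/s.
x(10) = -5 + Σ Δx = -148 m.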